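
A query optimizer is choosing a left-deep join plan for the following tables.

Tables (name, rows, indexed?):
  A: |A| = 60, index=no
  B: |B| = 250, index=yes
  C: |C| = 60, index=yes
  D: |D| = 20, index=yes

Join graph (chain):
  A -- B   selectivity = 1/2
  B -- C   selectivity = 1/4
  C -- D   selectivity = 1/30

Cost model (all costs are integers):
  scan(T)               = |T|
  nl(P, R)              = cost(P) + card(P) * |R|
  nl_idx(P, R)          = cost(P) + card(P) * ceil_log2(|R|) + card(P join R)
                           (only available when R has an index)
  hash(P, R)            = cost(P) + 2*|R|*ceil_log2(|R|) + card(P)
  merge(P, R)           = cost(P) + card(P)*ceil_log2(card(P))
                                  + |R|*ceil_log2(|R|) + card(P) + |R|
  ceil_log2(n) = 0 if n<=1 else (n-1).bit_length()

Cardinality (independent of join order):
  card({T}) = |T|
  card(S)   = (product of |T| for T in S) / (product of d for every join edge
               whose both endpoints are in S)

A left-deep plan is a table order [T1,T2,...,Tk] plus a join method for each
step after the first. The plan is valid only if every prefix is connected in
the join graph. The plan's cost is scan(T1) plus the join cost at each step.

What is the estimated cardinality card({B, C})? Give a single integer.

Tables in S: B(250), C(60)
Edges inside S: B-C(d=4)
numerator = 250 * 60 = 15000
denominator = 4 = 4
card(S) = 15000 / 4 = 3750

3750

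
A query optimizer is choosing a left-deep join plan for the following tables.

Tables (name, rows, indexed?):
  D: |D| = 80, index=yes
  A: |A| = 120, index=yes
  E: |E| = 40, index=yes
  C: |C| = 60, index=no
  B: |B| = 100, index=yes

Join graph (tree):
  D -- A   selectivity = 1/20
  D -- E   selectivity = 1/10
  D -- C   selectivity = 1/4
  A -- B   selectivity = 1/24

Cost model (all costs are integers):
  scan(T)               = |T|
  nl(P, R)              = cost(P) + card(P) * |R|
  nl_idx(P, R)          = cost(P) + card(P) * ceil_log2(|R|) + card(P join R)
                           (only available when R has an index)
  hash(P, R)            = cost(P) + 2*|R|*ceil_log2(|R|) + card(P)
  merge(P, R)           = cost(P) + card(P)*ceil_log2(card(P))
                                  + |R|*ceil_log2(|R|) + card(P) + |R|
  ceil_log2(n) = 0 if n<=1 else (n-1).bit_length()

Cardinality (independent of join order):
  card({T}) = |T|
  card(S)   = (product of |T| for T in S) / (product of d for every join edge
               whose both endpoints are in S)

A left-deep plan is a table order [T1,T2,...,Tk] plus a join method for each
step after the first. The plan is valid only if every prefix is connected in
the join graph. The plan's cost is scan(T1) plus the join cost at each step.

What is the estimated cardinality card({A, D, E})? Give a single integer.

Tables in S: A(120), D(80), E(40)
Edges inside S: D-A(d=20), D-E(d=10)
numerator = 120 * 80 * 40 = 384000
denominator = 20 * 10 = 200
card(S) = 384000 / 200 = 1920

1920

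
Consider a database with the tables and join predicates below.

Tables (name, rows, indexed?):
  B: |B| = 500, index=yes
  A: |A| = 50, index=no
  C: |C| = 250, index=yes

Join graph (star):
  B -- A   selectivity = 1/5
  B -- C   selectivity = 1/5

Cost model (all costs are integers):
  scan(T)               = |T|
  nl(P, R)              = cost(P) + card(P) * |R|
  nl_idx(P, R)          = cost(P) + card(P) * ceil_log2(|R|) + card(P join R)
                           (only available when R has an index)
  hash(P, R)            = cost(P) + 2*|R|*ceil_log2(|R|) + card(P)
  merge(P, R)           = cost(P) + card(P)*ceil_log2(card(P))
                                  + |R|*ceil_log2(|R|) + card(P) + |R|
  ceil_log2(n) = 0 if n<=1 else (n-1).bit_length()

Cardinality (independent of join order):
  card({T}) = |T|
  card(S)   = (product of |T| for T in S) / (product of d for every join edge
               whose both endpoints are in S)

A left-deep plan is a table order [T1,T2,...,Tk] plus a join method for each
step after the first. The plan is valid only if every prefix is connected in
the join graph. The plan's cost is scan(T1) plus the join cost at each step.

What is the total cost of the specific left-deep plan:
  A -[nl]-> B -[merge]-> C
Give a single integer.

step 1: scan A: cost=50, card=50
step 2: join B via nl
    card(P join B) = 50*500/(5) = 5000
    cost = 50 + 50*500 = 25050
step 3: join C via merge
    card(P join C) = 5000*250/(5) = 250000
    cost = 25050 + 5000*13 + 250*8 + 5000 + 250 = 97300

97300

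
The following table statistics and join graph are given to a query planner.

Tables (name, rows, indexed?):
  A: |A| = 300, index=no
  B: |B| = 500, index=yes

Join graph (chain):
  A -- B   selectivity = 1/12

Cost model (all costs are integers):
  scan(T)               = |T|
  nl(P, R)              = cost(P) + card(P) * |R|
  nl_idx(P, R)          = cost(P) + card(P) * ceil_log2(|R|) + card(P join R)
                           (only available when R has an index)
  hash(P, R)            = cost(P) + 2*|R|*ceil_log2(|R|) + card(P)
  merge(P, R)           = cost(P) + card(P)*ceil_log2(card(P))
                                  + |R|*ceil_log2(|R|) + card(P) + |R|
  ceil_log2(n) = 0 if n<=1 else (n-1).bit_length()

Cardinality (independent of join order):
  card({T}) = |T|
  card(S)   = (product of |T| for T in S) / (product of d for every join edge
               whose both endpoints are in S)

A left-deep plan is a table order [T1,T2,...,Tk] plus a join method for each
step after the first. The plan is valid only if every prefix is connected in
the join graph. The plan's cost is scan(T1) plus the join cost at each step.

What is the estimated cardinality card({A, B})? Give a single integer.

Tables in S: A(300), B(500)
Edges inside S: A-B(d=12)
numerator = 300 * 500 = 150000
denominator = 12 = 12
card(S) = 150000 / 12 = 12500

12500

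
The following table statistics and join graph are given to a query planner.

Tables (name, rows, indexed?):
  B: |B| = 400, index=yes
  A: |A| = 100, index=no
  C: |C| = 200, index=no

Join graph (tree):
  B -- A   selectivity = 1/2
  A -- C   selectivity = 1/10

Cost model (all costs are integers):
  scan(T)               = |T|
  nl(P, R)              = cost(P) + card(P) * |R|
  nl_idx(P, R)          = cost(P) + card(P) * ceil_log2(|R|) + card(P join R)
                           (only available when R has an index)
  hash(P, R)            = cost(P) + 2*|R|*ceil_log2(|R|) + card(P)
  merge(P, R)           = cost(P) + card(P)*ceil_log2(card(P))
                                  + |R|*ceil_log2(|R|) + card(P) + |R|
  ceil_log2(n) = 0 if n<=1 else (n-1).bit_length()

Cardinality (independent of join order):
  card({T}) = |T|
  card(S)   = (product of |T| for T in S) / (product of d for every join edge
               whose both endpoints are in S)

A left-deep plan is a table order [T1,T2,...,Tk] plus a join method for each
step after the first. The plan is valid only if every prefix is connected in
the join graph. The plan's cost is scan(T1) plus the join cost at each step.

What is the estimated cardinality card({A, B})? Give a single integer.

20000

Tables in S: A(100), B(400)
Edges inside S: B-A(d=2)
numerator = 100 * 400 = 40000
denominator = 2 = 2
card(S) = 40000 / 2 = 20000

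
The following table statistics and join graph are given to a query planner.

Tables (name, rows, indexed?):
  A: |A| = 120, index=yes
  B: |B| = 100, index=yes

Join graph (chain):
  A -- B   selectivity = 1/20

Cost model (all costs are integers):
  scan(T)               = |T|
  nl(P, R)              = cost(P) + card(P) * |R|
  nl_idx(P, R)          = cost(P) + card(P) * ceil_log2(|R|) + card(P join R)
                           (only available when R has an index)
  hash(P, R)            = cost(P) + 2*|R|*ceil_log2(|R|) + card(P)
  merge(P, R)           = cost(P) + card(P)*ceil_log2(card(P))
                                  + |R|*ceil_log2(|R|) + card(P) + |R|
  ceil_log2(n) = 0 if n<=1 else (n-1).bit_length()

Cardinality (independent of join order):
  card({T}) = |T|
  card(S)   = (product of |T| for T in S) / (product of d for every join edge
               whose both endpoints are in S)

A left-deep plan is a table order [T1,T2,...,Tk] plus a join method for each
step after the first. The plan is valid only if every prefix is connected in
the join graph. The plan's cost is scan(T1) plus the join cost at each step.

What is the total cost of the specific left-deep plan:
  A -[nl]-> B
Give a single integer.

12120

step 1: scan A: cost=120, card=120
step 2: join B via nl
    card(P join B) = 120*100/(20) = 600
    cost = 120 + 120*100 = 12120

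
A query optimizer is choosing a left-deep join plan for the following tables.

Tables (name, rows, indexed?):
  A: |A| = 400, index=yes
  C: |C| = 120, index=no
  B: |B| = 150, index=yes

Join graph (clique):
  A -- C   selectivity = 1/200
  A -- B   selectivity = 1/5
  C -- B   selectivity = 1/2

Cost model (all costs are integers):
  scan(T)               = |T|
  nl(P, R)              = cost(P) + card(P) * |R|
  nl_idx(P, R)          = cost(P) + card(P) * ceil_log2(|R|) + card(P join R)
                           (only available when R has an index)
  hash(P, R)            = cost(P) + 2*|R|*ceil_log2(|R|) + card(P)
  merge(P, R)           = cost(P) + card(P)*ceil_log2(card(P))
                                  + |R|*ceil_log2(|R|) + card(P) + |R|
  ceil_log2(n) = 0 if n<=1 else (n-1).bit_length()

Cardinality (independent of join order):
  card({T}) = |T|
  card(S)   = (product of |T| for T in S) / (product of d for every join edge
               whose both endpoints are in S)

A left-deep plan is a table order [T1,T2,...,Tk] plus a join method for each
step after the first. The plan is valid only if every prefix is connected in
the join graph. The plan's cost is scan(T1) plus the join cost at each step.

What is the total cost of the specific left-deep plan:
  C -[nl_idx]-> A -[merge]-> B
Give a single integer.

4950

step 1: scan C: cost=120, card=120
step 2: join A via nl_idx
    card(P join A) = 120*400/(200) = 240
    cost = 120 + 120*9 + 240 = 1440
step 3: join B via merge
    card(P join B) = 240*150/(5*2) = 3600
    cost = 1440 + 240*8 + 150*8 + 240 + 150 = 4950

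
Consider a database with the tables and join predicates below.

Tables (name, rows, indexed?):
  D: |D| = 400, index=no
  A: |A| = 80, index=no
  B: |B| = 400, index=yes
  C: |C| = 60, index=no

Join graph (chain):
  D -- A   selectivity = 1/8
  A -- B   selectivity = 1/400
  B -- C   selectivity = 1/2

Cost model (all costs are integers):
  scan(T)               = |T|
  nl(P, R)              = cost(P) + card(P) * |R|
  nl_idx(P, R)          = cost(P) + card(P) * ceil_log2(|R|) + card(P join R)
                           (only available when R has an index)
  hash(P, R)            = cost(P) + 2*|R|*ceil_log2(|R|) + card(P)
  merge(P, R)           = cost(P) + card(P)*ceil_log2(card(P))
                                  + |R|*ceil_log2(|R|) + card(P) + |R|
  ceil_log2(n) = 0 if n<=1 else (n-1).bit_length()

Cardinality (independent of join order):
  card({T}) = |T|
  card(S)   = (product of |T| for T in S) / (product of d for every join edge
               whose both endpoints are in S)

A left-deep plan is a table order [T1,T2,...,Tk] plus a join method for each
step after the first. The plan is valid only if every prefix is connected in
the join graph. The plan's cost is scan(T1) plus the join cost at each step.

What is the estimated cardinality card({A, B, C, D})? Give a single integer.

Tables in S: A(80), B(400), C(60), D(400)
Edges inside S: D-A(d=8), A-B(d=400), B-C(d=2)
numerator = 80 * 400 * 60 * 400 = 768000000
denominator = 8 * 400 * 2 = 6400
card(S) = 768000000 / 6400 = 120000

120000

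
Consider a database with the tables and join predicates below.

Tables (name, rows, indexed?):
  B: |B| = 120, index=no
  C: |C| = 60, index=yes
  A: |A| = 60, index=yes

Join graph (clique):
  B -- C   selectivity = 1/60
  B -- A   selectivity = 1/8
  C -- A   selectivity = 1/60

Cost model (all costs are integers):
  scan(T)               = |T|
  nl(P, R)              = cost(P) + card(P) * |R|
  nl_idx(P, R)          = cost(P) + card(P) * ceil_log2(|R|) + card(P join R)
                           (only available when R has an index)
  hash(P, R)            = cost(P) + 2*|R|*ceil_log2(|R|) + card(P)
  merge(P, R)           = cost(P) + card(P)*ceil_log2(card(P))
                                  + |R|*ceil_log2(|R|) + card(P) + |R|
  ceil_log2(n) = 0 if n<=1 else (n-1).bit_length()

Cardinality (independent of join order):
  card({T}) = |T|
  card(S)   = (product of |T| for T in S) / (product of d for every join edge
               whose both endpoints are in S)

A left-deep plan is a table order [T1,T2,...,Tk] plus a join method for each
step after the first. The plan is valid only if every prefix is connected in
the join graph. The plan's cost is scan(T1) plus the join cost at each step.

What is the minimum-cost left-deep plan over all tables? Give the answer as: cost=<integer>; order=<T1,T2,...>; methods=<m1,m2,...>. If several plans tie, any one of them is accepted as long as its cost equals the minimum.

Selinger DP (subsets sized 1..n):
  {B}: scan cost=120, card=120
  {C}: scan cost=60, card=60
  {A}: scan cost=60, card=60
  {BC}: card=120; try (C,hash)→960, (C,nl_idx)→960, (B,merge)→1440, (C,merge)→1500, (B,hash)→1800, (B,nl)→7260 …(+1); best=960 via (C,hash)
  {AB}: card=900; try (A,hash)→960, (B,merge)→1440, (A,merge)→1500, (A,nl_idx)→1740, (B,hash)→1800, (B,nl)→7260 …(+1); best=960 via (A,hash)
  {AC}: card=60; try (C,nl_idx)→480, (A,nl_idx)→480, (C,hash)→840, (A,hash)→840, (C,merge)→900, (A,merge)→900 …(+2); best=480 via (C,nl_idx)
  {ABC}: card=15; try (A,nl_idx)→1695, (A,hash)→1800, (B,merge)→1860, (B,hash)→2220, (A,merge)→2340, (C,hash)→2580 …(+5); best=1695 via (A,nl_idx)

cost=1695; order=B,C,A; methods=hash,nl_idx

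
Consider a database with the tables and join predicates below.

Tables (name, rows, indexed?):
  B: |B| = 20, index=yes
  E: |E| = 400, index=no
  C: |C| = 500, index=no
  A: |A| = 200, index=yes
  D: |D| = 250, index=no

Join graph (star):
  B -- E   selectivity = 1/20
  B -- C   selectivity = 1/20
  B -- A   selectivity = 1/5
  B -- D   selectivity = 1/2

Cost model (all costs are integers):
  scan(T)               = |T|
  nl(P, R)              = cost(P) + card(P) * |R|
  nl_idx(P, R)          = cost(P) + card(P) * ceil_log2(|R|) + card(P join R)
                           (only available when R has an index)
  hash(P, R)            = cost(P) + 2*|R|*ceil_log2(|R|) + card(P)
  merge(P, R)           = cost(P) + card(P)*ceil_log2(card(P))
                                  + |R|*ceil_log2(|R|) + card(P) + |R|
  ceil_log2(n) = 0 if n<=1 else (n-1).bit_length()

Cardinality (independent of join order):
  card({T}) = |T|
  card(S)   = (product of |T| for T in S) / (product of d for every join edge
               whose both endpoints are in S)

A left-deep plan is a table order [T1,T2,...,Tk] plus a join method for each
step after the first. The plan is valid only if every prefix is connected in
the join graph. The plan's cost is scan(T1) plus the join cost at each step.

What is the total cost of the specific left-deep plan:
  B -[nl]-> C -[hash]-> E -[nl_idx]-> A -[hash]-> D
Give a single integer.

901720

step 1: scan B: cost=20, card=20
step 2: join C via nl
    card(P join C) = 20*500/(20) = 500
    cost = 20 + 20*500 = 10020
step 3: join E via hash
    card(P join E) = 500*400/(20) = 10000
    cost = 10020 + 2*400*9 + 500 = 17720
step 4: join A via nl_idx
    card(P join A) = 10000*200/(5) = 400000
    cost = 17720 + 10000*8 + 400000 = 497720
step 5: join D via hash
    card(P join D) = 400000*250/(2) = 50000000
    cost = 497720 + 2*250*8 + 400000 = 901720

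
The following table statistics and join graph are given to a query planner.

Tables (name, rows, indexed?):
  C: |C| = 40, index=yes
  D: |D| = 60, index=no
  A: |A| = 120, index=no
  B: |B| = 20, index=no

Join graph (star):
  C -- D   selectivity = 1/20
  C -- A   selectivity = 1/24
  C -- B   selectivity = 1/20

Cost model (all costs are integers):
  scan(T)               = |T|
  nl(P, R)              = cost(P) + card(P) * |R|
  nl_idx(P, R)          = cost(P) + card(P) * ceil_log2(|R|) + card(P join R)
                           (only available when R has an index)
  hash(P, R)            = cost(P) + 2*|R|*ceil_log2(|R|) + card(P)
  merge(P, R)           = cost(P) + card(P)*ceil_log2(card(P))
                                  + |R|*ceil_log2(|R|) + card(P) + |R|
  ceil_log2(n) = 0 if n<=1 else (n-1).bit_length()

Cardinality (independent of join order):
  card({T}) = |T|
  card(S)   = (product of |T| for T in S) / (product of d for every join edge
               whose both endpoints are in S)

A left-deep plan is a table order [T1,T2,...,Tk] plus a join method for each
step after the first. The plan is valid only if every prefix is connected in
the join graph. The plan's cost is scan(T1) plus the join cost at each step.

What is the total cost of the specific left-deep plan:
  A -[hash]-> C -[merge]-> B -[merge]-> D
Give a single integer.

4860

step 1: scan A: cost=120, card=120
step 2: join C via hash
    card(P join C) = 120*40/(24) = 200
    cost = 120 + 2*40*6 + 120 = 720
step 3: join B via merge
    card(P join B) = 200*20/(20) = 200
    cost = 720 + 200*8 + 20*5 + 200 + 20 = 2640
step 4: join D via merge
    card(P join D) = 200*60/(20) = 600
    cost = 2640 + 200*8 + 60*6 + 200 + 60 = 4860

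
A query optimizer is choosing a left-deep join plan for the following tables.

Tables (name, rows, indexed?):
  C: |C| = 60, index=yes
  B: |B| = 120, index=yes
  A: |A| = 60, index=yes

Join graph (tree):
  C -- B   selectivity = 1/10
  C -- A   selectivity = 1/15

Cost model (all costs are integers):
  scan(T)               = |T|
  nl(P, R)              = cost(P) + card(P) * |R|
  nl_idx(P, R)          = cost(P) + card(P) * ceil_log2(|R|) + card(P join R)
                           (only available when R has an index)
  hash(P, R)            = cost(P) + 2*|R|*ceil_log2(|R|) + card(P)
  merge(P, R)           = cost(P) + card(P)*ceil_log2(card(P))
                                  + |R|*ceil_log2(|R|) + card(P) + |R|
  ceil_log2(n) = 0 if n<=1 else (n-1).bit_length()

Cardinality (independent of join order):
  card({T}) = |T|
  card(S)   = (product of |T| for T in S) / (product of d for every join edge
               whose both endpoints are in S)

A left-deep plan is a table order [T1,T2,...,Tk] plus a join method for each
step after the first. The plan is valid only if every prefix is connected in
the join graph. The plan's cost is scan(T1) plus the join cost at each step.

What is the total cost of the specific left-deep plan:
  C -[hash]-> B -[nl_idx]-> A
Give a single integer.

step 1: scan C: cost=60, card=60
step 2: join B via hash
    card(P join B) = 60*120/(10) = 720
    cost = 60 + 2*120*7 + 60 = 1800
step 3: join A via nl_idx
    card(P join A) = 720*60/(15) = 2880
    cost = 1800 + 720*6 + 2880 = 9000

9000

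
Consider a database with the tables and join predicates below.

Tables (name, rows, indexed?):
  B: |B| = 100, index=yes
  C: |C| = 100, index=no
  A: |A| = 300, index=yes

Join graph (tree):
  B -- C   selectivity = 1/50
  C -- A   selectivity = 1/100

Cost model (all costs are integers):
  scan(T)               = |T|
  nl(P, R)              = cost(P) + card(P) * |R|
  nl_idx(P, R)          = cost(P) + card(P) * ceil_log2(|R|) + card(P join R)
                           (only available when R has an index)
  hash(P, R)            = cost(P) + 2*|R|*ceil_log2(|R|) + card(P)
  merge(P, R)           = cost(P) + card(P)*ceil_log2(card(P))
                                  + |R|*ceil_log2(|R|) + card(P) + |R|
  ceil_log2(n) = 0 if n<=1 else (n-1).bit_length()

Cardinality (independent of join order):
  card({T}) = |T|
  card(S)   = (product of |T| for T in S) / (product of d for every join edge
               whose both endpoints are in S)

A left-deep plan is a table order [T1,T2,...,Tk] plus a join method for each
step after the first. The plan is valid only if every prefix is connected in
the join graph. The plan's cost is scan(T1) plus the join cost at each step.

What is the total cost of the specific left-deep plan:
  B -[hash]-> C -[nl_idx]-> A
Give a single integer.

step 1: scan B: cost=100, card=100
step 2: join C via hash
    card(P join C) = 100*100/(50) = 200
    cost = 100 + 2*100*7 + 100 = 1600
step 3: join A via nl_idx
    card(P join A) = 200*300/(100) = 600
    cost = 1600 + 200*9 + 600 = 4000

4000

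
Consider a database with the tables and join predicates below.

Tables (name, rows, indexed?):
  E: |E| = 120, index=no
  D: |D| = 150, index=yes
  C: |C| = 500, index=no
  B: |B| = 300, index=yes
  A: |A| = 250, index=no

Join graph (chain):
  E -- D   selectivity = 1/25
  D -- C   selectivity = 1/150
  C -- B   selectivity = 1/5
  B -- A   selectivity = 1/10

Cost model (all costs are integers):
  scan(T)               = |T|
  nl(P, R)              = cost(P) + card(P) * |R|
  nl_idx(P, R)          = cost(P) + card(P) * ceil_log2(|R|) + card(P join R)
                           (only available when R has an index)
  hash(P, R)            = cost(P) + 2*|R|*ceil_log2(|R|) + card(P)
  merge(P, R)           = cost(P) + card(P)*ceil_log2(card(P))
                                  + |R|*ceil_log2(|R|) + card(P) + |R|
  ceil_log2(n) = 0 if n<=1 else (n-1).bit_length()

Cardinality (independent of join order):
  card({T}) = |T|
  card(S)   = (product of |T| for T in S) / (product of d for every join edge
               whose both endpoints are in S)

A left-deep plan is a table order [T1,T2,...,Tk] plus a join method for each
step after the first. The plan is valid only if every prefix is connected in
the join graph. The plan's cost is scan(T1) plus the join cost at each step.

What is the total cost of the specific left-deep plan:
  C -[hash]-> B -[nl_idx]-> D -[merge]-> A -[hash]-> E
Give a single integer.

1510330

step 1: scan C: cost=500, card=500
step 2: join B via hash
    card(P join B) = 500*300/(5) = 30000
    cost = 500 + 2*300*9 + 500 = 6400
step 3: join D via nl_idx
    card(P join D) = 30000*150/(150) = 30000
    cost = 6400 + 30000*8 + 30000 = 276400
step 4: join A via merge
    card(P join A) = 30000*250/(10) = 750000
    cost = 276400 + 30000*15 + 250*8 + 30000 + 250 = 758650
step 5: join E via hash
    card(P join E) = 750000*120/(25) = 3600000
    cost = 758650 + 2*120*7 + 750000 = 1510330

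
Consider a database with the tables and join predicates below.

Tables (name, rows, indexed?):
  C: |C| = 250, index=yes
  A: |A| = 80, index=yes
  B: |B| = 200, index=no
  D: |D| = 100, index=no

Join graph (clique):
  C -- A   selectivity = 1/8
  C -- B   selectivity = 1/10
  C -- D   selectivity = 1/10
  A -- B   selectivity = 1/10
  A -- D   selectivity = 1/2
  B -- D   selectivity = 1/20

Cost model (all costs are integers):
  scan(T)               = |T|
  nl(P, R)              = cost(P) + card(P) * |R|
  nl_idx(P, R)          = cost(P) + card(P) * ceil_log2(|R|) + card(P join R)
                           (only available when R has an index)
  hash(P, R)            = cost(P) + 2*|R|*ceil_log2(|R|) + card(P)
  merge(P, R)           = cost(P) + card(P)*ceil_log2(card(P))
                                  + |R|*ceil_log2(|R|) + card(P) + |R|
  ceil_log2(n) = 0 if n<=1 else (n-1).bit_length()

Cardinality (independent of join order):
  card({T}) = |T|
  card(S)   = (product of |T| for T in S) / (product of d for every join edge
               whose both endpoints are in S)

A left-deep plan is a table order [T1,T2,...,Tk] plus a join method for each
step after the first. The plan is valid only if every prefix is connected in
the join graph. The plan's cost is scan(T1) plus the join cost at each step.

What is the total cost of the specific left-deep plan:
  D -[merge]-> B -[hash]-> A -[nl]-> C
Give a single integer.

1004820

step 1: scan D: cost=100, card=100
step 2: join B via merge
    card(P join B) = 100*200/(20) = 1000
    cost = 100 + 100*7 + 200*8 + 100 + 200 = 2700
step 3: join A via hash
    card(P join A) = 1000*80/(10*2) = 4000
    cost = 2700 + 2*80*7 + 1000 = 4820
step 4: join C via nl
    card(P join C) = 4000*250/(8*10*10) = 1250
    cost = 4820 + 4000*250 = 1004820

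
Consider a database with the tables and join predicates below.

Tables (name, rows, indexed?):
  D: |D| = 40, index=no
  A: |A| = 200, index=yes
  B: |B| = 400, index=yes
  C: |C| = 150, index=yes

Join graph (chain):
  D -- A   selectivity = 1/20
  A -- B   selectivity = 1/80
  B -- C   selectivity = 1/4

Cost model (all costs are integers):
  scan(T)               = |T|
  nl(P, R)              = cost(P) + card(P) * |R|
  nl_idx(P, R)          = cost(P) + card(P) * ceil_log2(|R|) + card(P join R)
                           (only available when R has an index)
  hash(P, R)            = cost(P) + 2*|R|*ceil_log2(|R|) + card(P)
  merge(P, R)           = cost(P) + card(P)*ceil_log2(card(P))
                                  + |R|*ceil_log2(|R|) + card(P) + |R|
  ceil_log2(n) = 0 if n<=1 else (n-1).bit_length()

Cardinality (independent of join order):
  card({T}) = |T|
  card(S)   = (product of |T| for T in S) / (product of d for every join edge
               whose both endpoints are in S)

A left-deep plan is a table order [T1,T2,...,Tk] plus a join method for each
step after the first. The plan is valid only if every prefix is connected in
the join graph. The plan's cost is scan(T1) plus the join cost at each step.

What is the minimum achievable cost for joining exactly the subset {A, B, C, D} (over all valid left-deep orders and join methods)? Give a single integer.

Selinger DP over subsets of {A,B,C,D}:
  {D}: scan cost=40, card=40
  {A}: scan cost=200, card=200
  {B}: scan cost=400, card=400
  {C}: scan cost=150, card=150
  {AD}: card=400; try (A,nl_idx)→760, (D,hash)→880, (A,merge)→2120, (D,merge)→2280, (A,hash)→3280, (A,nl)→8040 …(+1); best=760 via (A,nl_idx)
  {AB}: card=1000; try (B,nl_idx)→3000, (A,hash)→4000, (A,nl_idx)→4600, (B,merge)→6000, (A,merge)→6200, (B,hash)→7600 …(+2); best=3000 via (B,nl_idx)
  {BC}: card=15000; try (C,hash)→3200, (B,merge)→5500, (C,merge)→5750, (B,hash)→7500, (B,nl_idx)→16500, (C,nl_idx)→18600 …(+2); best=3200 via (C,hash)
  {ABD}: card=2000; try (D,hash)→4480, (B,nl_idx)→6360, (B,hash)→8360, (B,merge)→8760, (D,merge)→14280, (D,nl)→43000 …(+1); best=4480 via (D,hash)
  {ABC}: card=37500; try (C,hash)→6400, (C,merge)→15350, (A,hash)→21400, (C,nl_idx)→48500, (C,nl)→153000, (A,nl_idx)→160700 …(+2); best=6400 via (C,hash)
  {ABCD}: card=75000; try (C,hash)→8880, (C,merge)→29830, (D,hash)→44380, (C,nl_idx)→95480, (C,nl)→304480, (D,merge)→644180 …(+1); best=8880 via (C,hash)

8880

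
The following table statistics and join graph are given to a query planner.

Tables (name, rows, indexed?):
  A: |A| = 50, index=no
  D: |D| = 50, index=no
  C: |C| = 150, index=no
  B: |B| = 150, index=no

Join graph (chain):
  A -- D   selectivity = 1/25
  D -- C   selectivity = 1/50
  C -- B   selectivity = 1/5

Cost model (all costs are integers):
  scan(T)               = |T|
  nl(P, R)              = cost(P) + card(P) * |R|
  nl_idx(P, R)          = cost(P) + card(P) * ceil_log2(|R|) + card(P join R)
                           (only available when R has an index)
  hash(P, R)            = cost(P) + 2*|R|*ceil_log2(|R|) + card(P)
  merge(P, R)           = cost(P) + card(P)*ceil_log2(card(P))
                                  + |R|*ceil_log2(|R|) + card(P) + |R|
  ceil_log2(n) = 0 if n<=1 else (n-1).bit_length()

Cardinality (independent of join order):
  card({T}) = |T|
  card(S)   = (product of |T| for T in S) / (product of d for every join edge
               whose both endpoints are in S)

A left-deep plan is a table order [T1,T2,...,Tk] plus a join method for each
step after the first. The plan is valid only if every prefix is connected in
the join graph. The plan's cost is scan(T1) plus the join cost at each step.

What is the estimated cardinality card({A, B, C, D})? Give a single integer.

Tables in S: A(50), B(150), C(150), D(50)
Edges inside S: A-D(d=25), D-C(d=50), C-B(d=5)
numerator = 50 * 150 * 150 * 50 = 56250000
denominator = 25 * 50 * 5 = 6250
card(S) = 56250000 / 6250 = 9000

9000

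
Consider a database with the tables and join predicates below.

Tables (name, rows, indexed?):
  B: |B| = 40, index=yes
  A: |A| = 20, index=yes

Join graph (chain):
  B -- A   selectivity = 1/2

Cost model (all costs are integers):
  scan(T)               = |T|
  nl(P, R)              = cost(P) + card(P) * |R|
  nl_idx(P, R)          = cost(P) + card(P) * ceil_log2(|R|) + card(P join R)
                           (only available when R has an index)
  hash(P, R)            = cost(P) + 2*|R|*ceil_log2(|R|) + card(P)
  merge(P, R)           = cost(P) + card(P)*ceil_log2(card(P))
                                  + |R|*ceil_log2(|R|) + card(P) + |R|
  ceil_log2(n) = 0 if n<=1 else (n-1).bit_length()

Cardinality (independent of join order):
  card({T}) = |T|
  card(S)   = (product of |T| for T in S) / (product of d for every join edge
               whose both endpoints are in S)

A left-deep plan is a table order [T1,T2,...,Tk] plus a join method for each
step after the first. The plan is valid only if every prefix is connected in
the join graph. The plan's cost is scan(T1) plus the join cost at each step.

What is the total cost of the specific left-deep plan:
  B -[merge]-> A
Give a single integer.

440

step 1: scan B: cost=40, card=40
step 2: join A via merge
    card(P join A) = 40*20/(2) = 400
    cost = 40 + 40*6 + 20*5 + 40 + 20 = 440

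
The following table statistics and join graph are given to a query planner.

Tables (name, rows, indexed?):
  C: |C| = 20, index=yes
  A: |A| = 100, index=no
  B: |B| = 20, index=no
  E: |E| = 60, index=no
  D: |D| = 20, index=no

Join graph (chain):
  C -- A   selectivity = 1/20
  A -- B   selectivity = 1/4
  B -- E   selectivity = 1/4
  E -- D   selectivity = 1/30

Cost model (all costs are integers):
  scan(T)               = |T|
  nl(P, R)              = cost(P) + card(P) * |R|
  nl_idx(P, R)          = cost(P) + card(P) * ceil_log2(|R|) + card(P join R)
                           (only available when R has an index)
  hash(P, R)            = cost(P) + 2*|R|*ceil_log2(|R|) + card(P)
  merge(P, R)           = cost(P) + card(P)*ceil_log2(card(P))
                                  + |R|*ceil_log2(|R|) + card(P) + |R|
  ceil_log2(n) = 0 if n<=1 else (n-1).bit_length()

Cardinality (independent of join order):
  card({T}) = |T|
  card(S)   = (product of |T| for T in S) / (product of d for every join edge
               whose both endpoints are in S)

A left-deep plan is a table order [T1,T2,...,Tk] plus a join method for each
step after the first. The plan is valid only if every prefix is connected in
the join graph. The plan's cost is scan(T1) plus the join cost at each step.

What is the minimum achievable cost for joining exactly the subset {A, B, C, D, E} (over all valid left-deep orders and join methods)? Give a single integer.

7360

Selinger DP over subsets of {A,B,C,D,E}:
  {C}: scan cost=20, card=20
  {A}: scan cost=100, card=100
  {B}: scan cost=20, card=20
  {E}: scan cost=60, card=60
  {D}: scan cost=20, card=20
  {AC}: card=100; try (C,hash)→400, (C,nl_idx)→700, (A,merge)→940, (C,merge)→1020, (A,hash)→1440, (A,nl)→2020 …(+1); best=400 via (C,hash)
  {AB}: card=500; try (B,hash)→400, (A,merge)→940, (B,merge)→1020, (A,hash)→1440, (A,nl)→2020, (B,nl)→2100; best=400 via (B,hash)
  {BE}: card=300; try (B,hash)→320, (E,merge)→560, (B,merge)→600, (E,hash)→760, (E,nl)→1220, (B,nl)→1260; best=320 via (B,hash)
  {DE}: card=40; try (D,hash)→320, (E,merge)→560, (D,merge)→600, (E,hash)→760, (E,nl)→1220, (D,nl)→1260; best=320 via (D,hash)
  {ABC}: card=500; try (B,hash)→700, (C,hash)→1100, (B,merge)→1320, (B,nl)→2400, (C,nl_idx)→3400, (C,merge)→5520 …(+1); best=700 via (B,hash)
  {ABE}: card=7500; try (E,hash)→1620, (A,hash)→2020, (A,merge)→4120, (E,merge)→5820, (A,nl)→30320, (E,nl)→30400; best=1620 via (E,hash)
  {BDE}: card=200; try (B,hash)→560, (B,merge)→720, (D,hash)→820, (B,nl)→1120, (D,merge)→3440, (D,nl)→6320; best=560 via (B,hash)
  {ABCE}: card=7500; try (E,hash)→1920, (E,merge)→6120, (C,hash)→9320, (E,nl)→30700, (C,nl_idx)→46620, (C,merge)→106740 …(+1); best=1920 via (E,hash)
  {ABDE}: card=5000; try (A,hash)→2160, (A,merge)→3160, (D,hash)→9320, (A,nl)→20560, (D,merge)→106740, (D,nl)→151620; best=2160 via (A,hash)
  {ABCDE}: card=5000; try (C,hash)→7360, (D,hash)→9620, (C,nl_idx)→32160, (C,merge)→72280, (C,nl)→102160, (D,merge)→107040 …(+1); best=7360 via (C,hash)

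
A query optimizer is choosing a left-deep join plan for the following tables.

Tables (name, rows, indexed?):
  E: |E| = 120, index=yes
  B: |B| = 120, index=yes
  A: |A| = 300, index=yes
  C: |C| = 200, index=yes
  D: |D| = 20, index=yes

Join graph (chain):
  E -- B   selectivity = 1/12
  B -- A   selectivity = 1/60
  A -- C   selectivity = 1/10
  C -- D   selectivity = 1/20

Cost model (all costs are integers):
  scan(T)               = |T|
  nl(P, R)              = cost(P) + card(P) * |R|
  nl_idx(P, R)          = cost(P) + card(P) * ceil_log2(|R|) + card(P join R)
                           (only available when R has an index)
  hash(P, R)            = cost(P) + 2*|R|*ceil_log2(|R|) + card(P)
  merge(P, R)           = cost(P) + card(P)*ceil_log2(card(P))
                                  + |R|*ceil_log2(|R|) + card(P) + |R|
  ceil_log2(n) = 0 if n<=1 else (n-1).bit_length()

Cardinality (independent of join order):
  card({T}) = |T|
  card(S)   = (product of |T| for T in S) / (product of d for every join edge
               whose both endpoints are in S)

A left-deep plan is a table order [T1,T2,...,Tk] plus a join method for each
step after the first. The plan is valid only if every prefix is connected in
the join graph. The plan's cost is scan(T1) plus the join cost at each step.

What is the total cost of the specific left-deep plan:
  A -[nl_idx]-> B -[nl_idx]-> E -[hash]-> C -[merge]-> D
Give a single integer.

step 1: scan A: cost=300, card=300
step 2: join B via nl_idx
    card(P join B) = 300*120/(60) = 600
    cost = 300 + 300*7 + 600 = 3000
step 3: join E via nl_idx
    card(P join E) = 600*120/(12) = 6000
    cost = 3000 + 600*7 + 6000 = 13200
step 4: join C via hash
    card(P join C) = 6000*200/(10) = 120000
    cost = 13200 + 2*200*8 + 6000 = 22400
step 5: join D via merge
    card(P join D) = 120000*20/(20) = 120000
    cost = 22400 + 120000*17 + 20*5 + 120000 + 20 = 2182520

2182520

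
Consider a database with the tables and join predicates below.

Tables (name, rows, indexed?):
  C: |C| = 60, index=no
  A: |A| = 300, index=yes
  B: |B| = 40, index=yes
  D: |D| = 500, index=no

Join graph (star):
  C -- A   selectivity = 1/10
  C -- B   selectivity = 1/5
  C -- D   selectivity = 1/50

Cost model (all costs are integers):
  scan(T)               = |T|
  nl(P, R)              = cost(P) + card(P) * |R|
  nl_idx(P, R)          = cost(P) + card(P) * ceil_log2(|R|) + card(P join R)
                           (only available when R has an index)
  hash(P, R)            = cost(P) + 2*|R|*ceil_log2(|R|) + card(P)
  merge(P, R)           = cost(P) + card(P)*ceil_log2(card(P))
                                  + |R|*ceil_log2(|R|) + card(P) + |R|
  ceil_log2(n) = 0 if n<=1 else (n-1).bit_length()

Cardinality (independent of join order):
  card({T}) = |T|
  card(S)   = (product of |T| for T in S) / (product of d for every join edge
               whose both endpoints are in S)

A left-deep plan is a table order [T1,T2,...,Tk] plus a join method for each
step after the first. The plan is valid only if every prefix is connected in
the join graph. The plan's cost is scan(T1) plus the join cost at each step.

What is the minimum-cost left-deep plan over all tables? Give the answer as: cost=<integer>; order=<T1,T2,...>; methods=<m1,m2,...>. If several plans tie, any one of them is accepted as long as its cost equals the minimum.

cost=13000; order=D,C,B,A; methods=hash,hash,hash

Selinger DP (subsets sized 1..n):
  {C}: scan cost=60, card=60
  {A}: scan cost=300, card=300
  {B}: scan cost=40, card=40
  {D}: scan cost=500, card=500
  {AC}: card=1800; try (C,hash)→1320, (A,nl_idx)→2400, (A,merge)→3480, (C,merge)→3720, (A,hash)→5520, (A,nl)→18060 …(+1); best=1320 via (C,hash)
  {BC}: card=480; try (B,hash)→600, (C,merge)→740, (B,merge)→760, (C,hash)→800, (B,nl_idx)→900, (C,nl)→2440 …(+1); best=600 via (B,hash)
  {CD}: card=600; try (C,hash)→1720, (D,merge)→5480, (C,merge)→5920, (D,hash)→9120, (D,nl)→30060, (C,nl)→30500; best=1720 via (C,hash)
  {ABC}: card=14400; try (B,hash)→3600, (A,hash)→6480, (A,merge)→8400, (A,nl_idx)→19320, (B,merge)→23200, (B,nl_idx)→26520 …(+2); best=3600 via (B,hash)
  {ACD}: card=18000; try (A,hash)→7720, (A,merge)→11320, (D,hash)→12120, (A,nl_idx)→25120, (D,merge)→27920, (A,nl)→181720 …(+1); best=7720 via (A,hash)
  {BCD}: card=4800; try (B,hash)→2800, (B,merge)→8600, (D,hash)→10080, (B,nl_idx)→10120, (D,merge)→10400, (B,nl)→25720 …(+1); best=2800 via (B,hash)
  {ABCD}: card=144000; try (A,hash)→13000, (B,hash)→26200, (D,hash)→27000, (A,merge)→73000, (A,nl_idx)→190000, (D,merge)→224600 …(+5); best=13000 via (A,hash)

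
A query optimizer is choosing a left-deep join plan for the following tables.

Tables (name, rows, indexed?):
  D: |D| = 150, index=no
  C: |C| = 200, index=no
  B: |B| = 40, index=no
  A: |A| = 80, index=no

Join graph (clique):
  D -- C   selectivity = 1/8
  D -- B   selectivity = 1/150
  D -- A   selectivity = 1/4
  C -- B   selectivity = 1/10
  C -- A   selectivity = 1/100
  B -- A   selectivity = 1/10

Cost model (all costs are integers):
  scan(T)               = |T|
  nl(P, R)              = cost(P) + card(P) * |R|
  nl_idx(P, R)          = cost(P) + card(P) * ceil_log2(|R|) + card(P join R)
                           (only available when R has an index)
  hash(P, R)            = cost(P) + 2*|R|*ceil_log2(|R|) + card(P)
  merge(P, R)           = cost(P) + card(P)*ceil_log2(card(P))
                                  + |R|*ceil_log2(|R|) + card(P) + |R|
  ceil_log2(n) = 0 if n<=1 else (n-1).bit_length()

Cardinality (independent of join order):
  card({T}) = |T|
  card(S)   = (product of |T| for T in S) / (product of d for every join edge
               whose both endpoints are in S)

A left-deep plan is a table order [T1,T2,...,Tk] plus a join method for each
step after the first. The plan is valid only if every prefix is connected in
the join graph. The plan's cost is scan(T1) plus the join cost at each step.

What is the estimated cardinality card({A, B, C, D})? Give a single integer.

2

Tables in S: A(80), B(40), C(200), D(150)
Edges inside S: D-C(d=8), D-B(d=150), D-A(d=4), C-B(d=10), C-A(d=100), B-A(d=10)
numerator = 80 * 40 * 200 * 150 = 96000000
denominator = 8 * 150 * 4 * 10 * 100 * 10 = 48000000
card(S) = 96000000 / 48000000 = 2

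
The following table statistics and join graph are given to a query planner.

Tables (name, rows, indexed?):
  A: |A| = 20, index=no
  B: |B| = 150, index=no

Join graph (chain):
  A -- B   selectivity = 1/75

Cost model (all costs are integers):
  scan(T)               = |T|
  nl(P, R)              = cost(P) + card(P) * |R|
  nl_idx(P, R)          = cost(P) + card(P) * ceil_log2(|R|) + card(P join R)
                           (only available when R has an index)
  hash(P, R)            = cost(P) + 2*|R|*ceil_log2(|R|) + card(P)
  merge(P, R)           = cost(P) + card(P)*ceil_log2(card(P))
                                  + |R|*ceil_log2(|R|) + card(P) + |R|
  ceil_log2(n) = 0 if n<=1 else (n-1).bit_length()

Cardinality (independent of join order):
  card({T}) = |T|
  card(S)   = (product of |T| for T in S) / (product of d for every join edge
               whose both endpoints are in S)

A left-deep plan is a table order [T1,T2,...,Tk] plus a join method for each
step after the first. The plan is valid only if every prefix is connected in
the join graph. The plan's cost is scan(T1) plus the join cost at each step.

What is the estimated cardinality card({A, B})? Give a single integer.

40

Tables in S: A(20), B(150)
Edges inside S: A-B(d=75)
numerator = 20 * 150 = 3000
denominator = 75 = 75
card(S) = 3000 / 75 = 40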